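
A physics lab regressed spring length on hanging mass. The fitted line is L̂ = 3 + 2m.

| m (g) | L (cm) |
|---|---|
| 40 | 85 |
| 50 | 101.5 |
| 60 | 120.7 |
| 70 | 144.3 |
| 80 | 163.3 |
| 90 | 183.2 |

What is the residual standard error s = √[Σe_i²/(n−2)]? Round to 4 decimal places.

s = 1.8276

m=40: L̂ = 3 + 2·40 = 83; e = 85 − 83 = 2
m=50: L̂ = 3 + 2·50 = 103; e = 101.5 − 103 = -1.5
m=60: L̂ = 3 + 2·60 = 123; e = 120.7 − 123 = -2.3
m=70: L̂ = 3 + 2·70 = 143; e = 144.3 − 143 = 1.3
m=80: L̂ = 3 + 2·80 = 163; e = 163.3 − 163 = 0.3
m=90: L̂ = 3 + 2·90 = 183; e = 183.2 − 183 = 0.2
SSE = 4 + 2.25 + 5.29 + 1.69 + 0.09 + 0.04 = 13.36
s = √(13.36/4) = √3.34 ≈ 1.8276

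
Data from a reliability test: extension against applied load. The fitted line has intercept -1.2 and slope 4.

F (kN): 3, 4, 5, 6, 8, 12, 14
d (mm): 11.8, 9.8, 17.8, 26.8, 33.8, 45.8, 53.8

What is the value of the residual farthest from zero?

e = -5

F=3: ŷ = -1.2 + 4·3 = 10.8; e = 11.8 − 10.8 = 1
F=4: ŷ = -1.2 + 4·4 = 14.8; e = 9.8 − 14.8 = -5
F=5: ŷ = -1.2 + 4·5 = 18.8; e = 17.8 − 18.8 = -1
F=6: ŷ = -1.2 + 4·6 = 22.8; e = 26.8 − 22.8 = 4
F=8: ŷ = -1.2 + 4·8 = 30.8; e = 33.8 − 30.8 = 3
F=12: ŷ = -1.2 + 4·12 = 46.8; e = 45.8 − 46.8 = -1
F=14: ŷ = -1.2 + 4·14 = 54.8; e = 53.8 − 54.8 = -1
Largest |e| is 5 at F = 4, residual -5.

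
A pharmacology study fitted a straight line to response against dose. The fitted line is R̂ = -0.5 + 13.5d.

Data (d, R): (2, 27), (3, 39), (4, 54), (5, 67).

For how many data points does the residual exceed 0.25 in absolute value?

3

d=2: R̂ = -0.5 + 13.5·2 = 26.5; e = 27 − 26.5 = 0.5
d=3: R̂ = -0.5 + 13.5·3 = 40; e = 39 − 40 = -1
d=4: R̂ = -0.5 + 13.5·4 = 53.5; e = 54 − 53.5 = 0.5
d=5: R̂ = -0.5 + 13.5·5 = 67; e = 67 − 67 = 0
|e| > 0.25: d=2 (|e|=0.5), d=3 (|e|=1), d=4 (|e|=0.5) → 3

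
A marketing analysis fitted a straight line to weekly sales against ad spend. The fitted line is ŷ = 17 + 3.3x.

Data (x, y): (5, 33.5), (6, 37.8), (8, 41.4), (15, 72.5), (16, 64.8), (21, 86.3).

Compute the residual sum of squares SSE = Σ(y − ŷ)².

SSE = 66

x=5: ŷ = 17 + 3.3·5 = 33.5; r = 33.5 − 33.5 = 0
x=6: ŷ = 17 + 3.3·6 = 36.8; r = 37.8 − 36.8 = 1
x=8: ŷ = 17 + 3.3·8 = 43.4; r = 41.4 − 43.4 = -2
x=15: ŷ = 17 + 3.3·15 = 66.5; r = 72.5 − 66.5 = 6
x=16: ŷ = 17 + 3.3·16 = 69.8; r = 64.8 − 69.8 = -5
x=21: ŷ = 17 + 3.3·21 = 86.3; r = 86.3 − 86.3 = 0
SSE = 0 + 1 + 4 + 36 + 25 + 0 = 66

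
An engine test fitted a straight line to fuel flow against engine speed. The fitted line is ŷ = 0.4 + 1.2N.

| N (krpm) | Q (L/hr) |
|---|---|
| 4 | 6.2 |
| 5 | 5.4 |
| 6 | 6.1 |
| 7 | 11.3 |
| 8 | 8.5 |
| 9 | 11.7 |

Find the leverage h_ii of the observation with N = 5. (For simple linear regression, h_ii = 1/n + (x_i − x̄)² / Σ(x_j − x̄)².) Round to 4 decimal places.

N̄ = (4 + 5 + 6 + 7 + 8 + 9)/6 = 6.5
Σ(N − N̄)² = 6.25 + 2.25 + 0.25 + 0.25 + 2.25 + 6.25 = 17.5
h = 1/6 + (-1.5)²/17.5 = 0.166667 + 0.128571 = 0.2952

h = 0.2952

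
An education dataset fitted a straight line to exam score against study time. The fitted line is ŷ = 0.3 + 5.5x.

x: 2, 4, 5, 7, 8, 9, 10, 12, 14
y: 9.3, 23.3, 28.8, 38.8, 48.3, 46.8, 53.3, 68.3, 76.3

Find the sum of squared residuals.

x=2: ŷ = 0.3 + 5.5·2 = 11.3; e = 9.3 − 11.3 = -2
x=4: ŷ = 0.3 + 5.5·4 = 22.3; e = 23.3 − 22.3 = 1
x=5: ŷ = 0.3 + 5.5·5 = 27.8; e = 28.8 − 27.8 = 1
x=7: ŷ = 0.3 + 5.5·7 = 38.8; e = 38.8 − 38.8 = 0
x=8: ŷ = 0.3 + 5.5·8 = 44.3; e = 48.3 − 44.3 = 4
x=9: ŷ = 0.3 + 5.5·9 = 49.8; e = 46.8 − 49.8 = -3
x=10: ŷ = 0.3 + 5.5·10 = 55.3; e = 53.3 − 55.3 = -2
x=12: ŷ = 0.3 + 5.5·12 = 66.3; e = 68.3 − 66.3 = 2
x=14: ŷ = 0.3 + 5.5·14 = 77.3; e = 76.3 − 77.3 = -1
SSE = 4 + 1 + 1 + 0 + 16 + 9 + 4 + 4 + 1 = 40

SSE = 40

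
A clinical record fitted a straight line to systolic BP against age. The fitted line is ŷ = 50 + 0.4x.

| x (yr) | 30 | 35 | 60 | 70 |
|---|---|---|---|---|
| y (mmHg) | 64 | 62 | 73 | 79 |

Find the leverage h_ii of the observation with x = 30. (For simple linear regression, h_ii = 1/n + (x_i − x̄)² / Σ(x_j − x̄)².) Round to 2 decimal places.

h = 0.56

x̄ = (30 + 35 + 60 + 70)/4 = 48.75
Σ(x − x̄)² = 351.562 + 189.062 + 126.562 + 451.562 = 1118.75
h = 1/4 + (-18.75)²/1118.75 = 0.25 + 0.314246 = 0.56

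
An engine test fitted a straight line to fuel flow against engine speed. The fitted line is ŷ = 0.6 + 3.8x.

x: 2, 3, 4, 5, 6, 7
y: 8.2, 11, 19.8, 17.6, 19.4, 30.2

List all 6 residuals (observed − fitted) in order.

0, -1, 4, -2, -4, 3

x=2: ŷ = 0.6 + 3.8·2 = 8.2; e = 8.2 − 8.2 = 0
x=3: ŷ = 0.6 + 3.8·3 = 12; e = 11 − 12 = -1
x=4: ŷ = 0.6 + 3.8·4 = 15.8; e = 19.8 − 15.8 = 4
x=5: ŷ = 0.6 + 3.8·5 = 19.6; e = 17.6 − 19.6 = -2
x=6: ŷ = 0.6 + 3.8·6 = 23.4; e = 19.4 − 23.4 = -4
x=7: ŷ = 0.6 + 3.8·7 = 27.2; e = 30.2 − 27.2 = 3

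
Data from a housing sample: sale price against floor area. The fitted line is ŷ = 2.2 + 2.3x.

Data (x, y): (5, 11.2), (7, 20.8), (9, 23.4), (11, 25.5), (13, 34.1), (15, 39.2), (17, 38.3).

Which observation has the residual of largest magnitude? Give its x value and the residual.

x=5: ŷ = 2.2 + 2.3·5 = 13.7; e = 11.2 − 13.7 = -2.5
x=7: ŷ = 2.2 + 2.3·7 = 18.3; e = 20.8 − 18.3 = 2.5
x=9: ŷ = 2.2 + 2.3·9 = 22.9; e = 23.4 − 22.9 = 0.5
x=11: ŷ = 2.2 + 2.3·11 = 27.5; e = 25.5 − 27.5 = -2
x=13: ŷ = 2.2 + 2.3·13 = 32.1; e = 34.1 − 32.1 = 2
x=15: ŷ = 2.2 + 2.3·15 = 36.7; e = 39.2 − 36.7 = 2.5
x=17: ŷ = 2.2 + 2.3·17 = 41.3; e = 38.3 − 41.3 = -3
Largest |e| is 3 at x = 17, residual -3.

x = 17, e = -3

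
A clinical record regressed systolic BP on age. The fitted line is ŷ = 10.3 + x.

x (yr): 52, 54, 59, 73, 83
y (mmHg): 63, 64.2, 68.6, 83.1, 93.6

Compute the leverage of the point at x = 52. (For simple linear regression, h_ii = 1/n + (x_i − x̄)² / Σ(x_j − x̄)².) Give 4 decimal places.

x̄ = (52 + 54 + 59 + 73 + 83)/5 = 64.2
Σ(x − x̄)² = 148.84 + 104.04 + 27.04 + 77.44 + 353.44 = 710.8
h = 1/5 + (-12.2)²/710.8 = 0.2 + 0.209398 = 0.4094

h = 0.4094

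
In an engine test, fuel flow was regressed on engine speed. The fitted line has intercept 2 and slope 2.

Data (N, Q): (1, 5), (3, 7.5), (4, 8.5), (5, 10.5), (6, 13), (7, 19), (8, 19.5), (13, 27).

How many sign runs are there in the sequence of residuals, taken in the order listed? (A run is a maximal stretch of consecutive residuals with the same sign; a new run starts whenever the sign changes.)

N=1: Q̂ = 2 + 2·1 = 4; e = 5 − 4 = 1
N=3: Q̂ = 2 + 2·3 = 8; e = 7.5 − 8 = -0.5
N=4: Q̂ = 2 + 2·4 = 10; e = 8.5 − 10 = -1.5
N=5: Q̂ = 2 + 2·5 = 12; e = 10.5 − 12 = -1.5
N=6: Q̂ = 2 + 2·6 = 14; e = 13 − 14 = -1
N=7: Q̂ = 2 + 2·7 = 16; e = 19 − 16 = 3
N=8: Q̂ = 2 + 2·8 = 18; e = 19.5 − 18 = 1.5
N=13: Q̂ = 2 + 2·13 = 28; e = 27 − 28 = -1
Signs: + − − − − + + −
Runs: +×1, −×4, +×2, −×1 → 4

4 runs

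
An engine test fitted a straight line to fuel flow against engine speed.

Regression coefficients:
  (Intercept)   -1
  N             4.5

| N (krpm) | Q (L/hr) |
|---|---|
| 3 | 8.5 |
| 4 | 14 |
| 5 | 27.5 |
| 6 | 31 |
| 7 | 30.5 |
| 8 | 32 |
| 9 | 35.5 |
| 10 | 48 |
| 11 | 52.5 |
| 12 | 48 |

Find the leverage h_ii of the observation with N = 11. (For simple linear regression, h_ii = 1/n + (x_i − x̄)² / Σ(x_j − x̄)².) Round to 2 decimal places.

N̄ = (3 + 4 + 5 + 6 + 7 + 8 + 9 + 10 + 11 + 12)/10 = 7.5
Σ(N − N̄)² = 20.25 + 12.25 + 6.25 + 2.25 + 0.25 + 0.25 + 2.25 + 6.25 + 12.25 + 20.25 = 82.5
h = 1/10 + (3.5)²/82.5 = 0.1 + 0.148485 = 0.25

h = 0.25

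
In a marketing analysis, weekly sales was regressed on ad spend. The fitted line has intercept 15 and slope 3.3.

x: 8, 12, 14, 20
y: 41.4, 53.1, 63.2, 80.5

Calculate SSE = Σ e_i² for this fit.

SSE = 6.5

x=8: ŷ = 15 + 3.3·8 = 41.4; e = 41.4 − 41.4 = 0
x=12: ŷ = 15 + 3.3·12 = 54.6; e = 53.1 − 54.6 = -1.5
x=14: ŷ = 15 + 3.3·14 = 61.2; e = 63.2 − 61.2 = 2
x=20: ŷ = 15 + 3.3·20 = 81; e = 80.5 − 81 = -0.5
SSE = 0 + 2.25 + 4 + 0.25 = 6.5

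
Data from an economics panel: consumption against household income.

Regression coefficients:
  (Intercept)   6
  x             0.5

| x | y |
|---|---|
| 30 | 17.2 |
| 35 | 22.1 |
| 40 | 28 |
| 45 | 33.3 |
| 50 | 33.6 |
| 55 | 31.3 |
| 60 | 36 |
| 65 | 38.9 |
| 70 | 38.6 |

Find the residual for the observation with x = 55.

ŷ = 6 + 0.5·55 = 33.5
r = 31.3 − 33.5 = -2.2

r = -2.2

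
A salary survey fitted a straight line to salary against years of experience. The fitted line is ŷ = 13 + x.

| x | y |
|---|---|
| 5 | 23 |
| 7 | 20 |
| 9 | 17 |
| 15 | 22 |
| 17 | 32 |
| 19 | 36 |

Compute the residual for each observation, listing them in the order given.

x=5: ŷ = 13 + 5 = 18; r = 23 − 18 = 5
x=7: ŷ = 13 + 7 = 20; r = 20 − 20 = 0
x=9: ŷ = 13 + 9 = 22; r = 17 − 22 = -5
x=15: ŷ = 13 + 15 = 28; r = 22 − 28 = -6
x=17: ŷ = 13 + 17 = 30; r = 32 − 30 = 2
x=19: ŷ = 13 + 19 = 32; r = 36 − 32 = 4

5, 0, -5, -6, 2, 4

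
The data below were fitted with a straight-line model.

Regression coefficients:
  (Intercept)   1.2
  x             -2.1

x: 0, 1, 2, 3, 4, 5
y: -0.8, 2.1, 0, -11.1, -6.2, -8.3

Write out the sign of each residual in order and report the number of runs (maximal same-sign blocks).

4 runs

x=0: ŷ = 1.2 − 2.1·0 = 1.2; e = -0.8 − 1.2 = -2
x=1: ŷ = 1.2 − 2.1·1 = -0.9; e = 2.1 − (-0.9) = 3
x=2: ŷ = 1.2 − 2.1·2 = -3; e = 0 − (-3) = 3
x=3: ŷ = 1.2 − 2.1·3 = -5.1; e = -11.1 − (-5.1) = -6
x=4: ŷ = 1.2 − 2.1·4 = -7.2; e = -6.2 − (-7.2) = 1
x=5: ŷ = 1.2 − 2.1·5 = -9.3; e = -8.3 − (-9.3) = 1
Signs: − + + − + +
Runs: −×1, +×2, −×1, +×2 → 4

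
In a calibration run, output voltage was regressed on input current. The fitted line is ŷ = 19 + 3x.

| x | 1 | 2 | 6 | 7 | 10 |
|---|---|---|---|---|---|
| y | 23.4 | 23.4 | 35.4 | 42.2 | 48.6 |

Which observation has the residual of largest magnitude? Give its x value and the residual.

x=1: ŷ = 19 + 3·1 = 22; e = 23.4 − 22 = 1.4
x=2: ŷ = 19 + 3·2 = 25; e = 23.4 − 25 = -1.6
x=6: ŷ = 19 + 3·6 = 37; e = 35.4 − 37 = -1.6
x=7: ŷ = 19 + 3·7 = 40; e = 42.2 − 40 = 2.2
x=10: ŷ = 19 + 3·10 = 49; e = 48.6 − 49 = -0.4
Largest |e| is 2.2 at x = 7, residual 2.2.

x = 7, e = 2.2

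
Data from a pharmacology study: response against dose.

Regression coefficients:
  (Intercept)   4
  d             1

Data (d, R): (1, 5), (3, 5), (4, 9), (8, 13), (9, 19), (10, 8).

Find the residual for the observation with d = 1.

R̂ = 4 + 1 = 5
e = 5 − 5 = 0

e = 0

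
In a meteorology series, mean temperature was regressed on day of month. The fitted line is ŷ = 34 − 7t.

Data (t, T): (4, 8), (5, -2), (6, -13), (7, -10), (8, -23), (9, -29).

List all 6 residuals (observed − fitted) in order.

t=4: ŷ = 34 − 7·4 = 6; e = 8 − 6 = 2
t=5: ŷ = 34 − 7·5 = -1; e = -2 − (-1) = -1
t=6: ŷ = 34 − 7·6 = -8; e = -13 − (-8) = -5
t=7: ŷ = 34 − 7·7 = -15; e = -10 − (-15) = 5
t=8: ŷ = 34 − 7·8 = -22; e = -23 − (-22) = -1
t=9: ŷ = 34 − 7·9 = -29; e = -29 − (-29) = 0

2, -1, -5, 5, -1, 0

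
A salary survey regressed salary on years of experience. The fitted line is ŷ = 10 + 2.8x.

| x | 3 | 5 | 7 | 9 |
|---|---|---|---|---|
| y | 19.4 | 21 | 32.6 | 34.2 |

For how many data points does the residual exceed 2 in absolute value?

x=3: ŷ = 10 + 2.8·3 = 18.4; e = 19.4 − 18.4 = 1
x=5: ŷ = 10 + 2.8·5 = 24; e = 21 − 24 = -3
x=7: ŷ = 10 + 2.8·7 = 29.6; e = 32.6 − 29.6 = 3
x=9: ŷ = 10 + 2.8·9 = 35.2; e = 34.2 − 35.2 = -1
|e| > 2: x=5 (|e|=3), x=7 (|e|=3) → 2

2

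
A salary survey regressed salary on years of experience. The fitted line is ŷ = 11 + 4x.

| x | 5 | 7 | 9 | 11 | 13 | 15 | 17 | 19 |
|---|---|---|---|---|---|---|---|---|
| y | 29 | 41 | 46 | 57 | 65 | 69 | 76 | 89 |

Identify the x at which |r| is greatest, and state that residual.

x = 17, r = -3

x=5: ŷ = 11 + 4·5 = 31; r = 29 − 31 = -2
x=7: ŷ = 11 + 4·7 = 39; r = 41 − 39 = 2
x=9: ŷ = 11 + 4·9 = 47; r = 46 − 47 = -1
x=11: ŷ = 11 + 4·11 = 55; r = 57 − 55 = 2
x=13: ŷ = 11 + 4·13 = 63; r = 65 − 63 = 2
x=15: ŷ = 11 + 4·15 = 71; r = 69 − 71 = -2
x=17: ŷ = 11 + 4·17 = 79; r = 76 − 79 = -3
x=19: ŷ = 11 + 4·19 = 87; r = 89 − 87 = 2
Largest |r| is 3 at x = 17, residual -3.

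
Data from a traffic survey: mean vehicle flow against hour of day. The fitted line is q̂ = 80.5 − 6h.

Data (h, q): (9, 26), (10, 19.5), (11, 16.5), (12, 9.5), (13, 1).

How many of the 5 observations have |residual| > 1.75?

1

h=9: q̂ = 80.5 − 6·9 = 26.5; e = 26 − 26.5 = -0.5
h=10: q̂ = 80.5 − 6·10 = 20.5; e = 19.5 − 20.5 = -1
h=11: q̂ = 80.5 − 6·11 = 14.5; e = 16.5 − 14.5 = 2
h=12: q̂ = 80.5 − 6·12 = 8.5; e = 9.5 − 8.5 = 1
h=13: q̂ = 80.5 − 6·13 = 2.5; e = 1 − 2.5 = -1.5
|e| > 1.75: h=11 (|e|=2) → 1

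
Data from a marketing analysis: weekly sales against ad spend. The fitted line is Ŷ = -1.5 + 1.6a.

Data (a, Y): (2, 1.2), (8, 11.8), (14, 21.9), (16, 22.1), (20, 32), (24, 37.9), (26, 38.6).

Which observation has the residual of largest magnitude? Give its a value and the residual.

a=2: Ŷ = -1.5 + 1.6·2 = 1.7; e = 1.2 − 1.7 = -0.5
a=8: Ŷ = -1.5 + 1.6·8 = 11.3; e = 11.8 − 11.3 = 0.5
a=14: Ŷ = -1.5 + 1.6·14 = 20.9; e = 21.9 − 20.9 = 1
a=16: Ŷ = -1.5 + 1.6·16 = 24.1; e = 22.1 − 24.1 = -2
a=20: Ŷ = -1.5 + 1.6·20 = 30.5; e = 32 − 30.5 = 1.5
a=24: Ŷ = -1.5 + 1.6·24 = 36.9; e = 37.9 − 36.9 = 1
a=26: Ŷ = -1.5 + 1.6·26 = 40.1; e = 38.6 − 40.1 = -1.5
Largest |e| is 2 at a = 16, residual -2.

a = 16, e = -2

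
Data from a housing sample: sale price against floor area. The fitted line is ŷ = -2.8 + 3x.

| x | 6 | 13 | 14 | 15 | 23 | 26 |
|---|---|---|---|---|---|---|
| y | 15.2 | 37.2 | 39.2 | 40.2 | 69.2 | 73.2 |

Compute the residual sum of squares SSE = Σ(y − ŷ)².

SSE = 18

x=6: ŷ = -2.8 + 3·6 = 15.2; e = 15.2 − 15.2 = 0
x=13: ŷ = -2.8 + 3·13 = 36.2; e = 37.2 − 36.2 = 1
x=14: ŷ = -2.8 + 3·14 = 39.2; e = 39.2 − 39.2 = 0
x=15: ŷ = -2.8 + 3·15 = 42.2; e = 40.2 − 42.2 = -2
x=23: ŷ = -2.8 + 3·23 = 66.2; e = 69.2 − 66.2 = 3
x=26: ŷ = -2.8 + 3·26 = 75.2; e = 73.2 − 75.2 = -2
SSE = 0 + 1 + 0 + 4 + 9 + 4 = 18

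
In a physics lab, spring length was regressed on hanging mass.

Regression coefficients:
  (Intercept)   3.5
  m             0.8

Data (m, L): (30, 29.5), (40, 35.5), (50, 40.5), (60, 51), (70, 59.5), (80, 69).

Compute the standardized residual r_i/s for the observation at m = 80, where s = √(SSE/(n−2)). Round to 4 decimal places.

m=30: L̂ = 3.5 + 0.8·30 = 27.5; r = 29.5 − 27.5 = 2
m=40: L̂ = 3.5 + 0.8·40 = 35.5; r = 35.5 − 35.5 = 0
m=50: L̂ = 3.5 + 0.8·50 = 43.5; r = 40.5 − 43.5 = -3
m=60: L̂ = 3.5 + 0.8·60 = 51.5; r = 51 − 51.5 = -0.5
m=70: L̂ = 3.5 + 0.8·70 = 59.5; r = 59.5 − 59.5 = 0
m=80: L̂ = 3.5 + 0.8·80 = 67.5; r = 69 − 67.5 = 1.5
SSE = 4 + 0 + 9 + 0.25 + 0 + 2.25 = 15.5
s = √(15.5/4) = 1.9685
r/s = 1.5 / 1.9685 = 0.7620

0.7620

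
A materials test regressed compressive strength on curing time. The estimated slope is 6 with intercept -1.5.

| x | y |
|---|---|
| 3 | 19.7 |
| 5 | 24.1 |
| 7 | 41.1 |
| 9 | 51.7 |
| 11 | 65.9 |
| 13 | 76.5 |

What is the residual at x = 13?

ŷ = -1.5 + 6·13 = 76.5
e = 76.5 − 76.5 = 0

e = 0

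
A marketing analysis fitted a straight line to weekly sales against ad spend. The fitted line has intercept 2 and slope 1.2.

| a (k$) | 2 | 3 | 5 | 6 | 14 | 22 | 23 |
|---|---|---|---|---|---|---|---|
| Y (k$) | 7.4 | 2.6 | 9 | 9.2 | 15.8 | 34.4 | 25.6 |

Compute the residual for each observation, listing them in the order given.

a=2: Ŷ = 2 + 1.2·2 = 4.4; e = 7.4 − 4.4 = 3
a=3: Ŷ = 2 + 1.2·3 = 5.6; e = 2.6 − 5.6 = -3
a=5: Ŷ = 2 + 1.2·5 = 8; e = 9 − 8 = 1
a=6: Ŷ = 2 + 1.2·6 = 9.2; e = 9.2 − 9.2 = 0
a=14: Ŷ = 2 + 1.2·14 = 18.8; e = 15.8 − 18.8 = -3
a=22: Ŷ = 2 + 1.2·22 = 28.4; e = 34.4 − 28.4 = 6
a=23: Ŷ = 2 + 1.2·23 = 29.6; e = 25.6 − 29.6 = -4

3, -3, 1, 0, -3, 6, -4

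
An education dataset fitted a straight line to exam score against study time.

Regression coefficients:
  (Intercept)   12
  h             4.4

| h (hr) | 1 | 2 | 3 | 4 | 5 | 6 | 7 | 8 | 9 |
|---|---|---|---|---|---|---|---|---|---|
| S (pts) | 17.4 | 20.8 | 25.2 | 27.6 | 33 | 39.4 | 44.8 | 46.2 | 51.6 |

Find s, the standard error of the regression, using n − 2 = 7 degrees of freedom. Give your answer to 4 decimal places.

s = 1.3093

h=1: ŷ = 12 + 4.4·1 = 16.4; e = 17.4 − 16.4 = 1
h=2: ŷ = 12 + 4.4·2 = 20.8; e = 20.8 − 20.8 = 0
h=3: ŷ = 12 + 4.4·3 = 25.2; e = 25.2 − 25.2 = 0
h=4: ŷ = 12 + 4.4·4 = 29.6; e = 27.6 − 29.6 = -2
h=5: ŷ = 12 + 4.4·5 = 34; e = 33 − 34 = -1
h=6: ŷ = 12 + 4.4·6 = 38.4; e = 39.4 − 38.4 = 1
h=7: ŷ = 12 + 4.4·7 = 42.8; e = 44.8 − 42.8 = 2
h=8: ŷ = 12 + 4.4·8 = 47.2; e = 46.2 − 47.2 = -1
h=9: ŷ = 12 + 4.4·9 = 51.6; e = 51.6 − 51.6 = 0
SSE = 1 + 0 + 0 + 4 + 1 + 1 + 4 + 1 + 0 = 12
s = √(12/7) = √1.71429 ≈ 1.3093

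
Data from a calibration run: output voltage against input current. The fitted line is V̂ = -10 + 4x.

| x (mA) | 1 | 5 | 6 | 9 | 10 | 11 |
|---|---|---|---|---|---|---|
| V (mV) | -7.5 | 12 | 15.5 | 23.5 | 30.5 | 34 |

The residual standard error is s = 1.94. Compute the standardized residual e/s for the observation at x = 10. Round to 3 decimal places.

V̂ = -10 + 4·10 = 30
e = 30.5 − 30 = 0.5
e/s = 0.5 / 1.94 = 0.258

0.258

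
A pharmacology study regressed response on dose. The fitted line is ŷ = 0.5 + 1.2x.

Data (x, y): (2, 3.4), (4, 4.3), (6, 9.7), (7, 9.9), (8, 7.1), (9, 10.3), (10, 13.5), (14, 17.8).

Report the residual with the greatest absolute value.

r = -3

x=2: ŷ = 0.5 + 1.2·2 = 2.9; r = 3.4 − 2.9 = 0.5
x=4: ŷ = 0.5 + 1.2·4 = 5.3; r = 4.3 − 5.3 = -1
x=6: ŷ = 0.5 + 1.2·6 = 7.7; r = 9.7 − 7.7 = 2
x=7: ŷ = 0.5 + 1.2·7 = 8.9; r = 9.9 − 8.9 = 1
x=8: ŷ = 0.5 + 1.2·8 = 10.1; r = 7.1 − 10.1 = -3
x=9: ŷ = 0.5 + 1.2·9 = 11.3; r = 10.3 − 11.3 = -1
x=10: ŷ = 0.5 + 1.2·10 = 12.5; r = 13.5 − 12.5 = 1
x=14: ŷ = 0.5 + 1.2·14 = 17.3; r = 17.8 − 17.3 = 0.5
Largest |r| is 3 at x = 8, residual -3.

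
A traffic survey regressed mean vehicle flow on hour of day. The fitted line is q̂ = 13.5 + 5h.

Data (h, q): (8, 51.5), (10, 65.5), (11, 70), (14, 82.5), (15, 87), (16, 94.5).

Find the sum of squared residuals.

SSE = 14.5

h=8: q̂ = 13.5 + 5·8 = 53.5; r = 51.5 − 53.5 = -2
h=10: q̂ = 13.5 + 5·10 = 63.5; r = 65.5 − 63.5 = 2
h=11: q̂ = 13.5 + 5·11 = 68.5; r = 70 − 68.5 = 1.5
h=14: q̂ = 13.5 + 5·14 = 83.5; r = 82.5 − 83.5 = -1
h=15: q̂ = 13.5 + 5·15 = 88.5; r = 87 − 88.5 = -1.5
h=16: q̂ = 13.5 + 5·16 = 93.5; r = 94.5 − 93.5 = 1
SSE = 4 + 4 + 2.25 + 1 + 2.25 + 1 = 14.5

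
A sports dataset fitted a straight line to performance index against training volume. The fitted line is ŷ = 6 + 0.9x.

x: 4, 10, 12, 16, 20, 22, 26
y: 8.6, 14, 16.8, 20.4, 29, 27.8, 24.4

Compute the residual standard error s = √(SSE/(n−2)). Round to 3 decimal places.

x=4: ŷ = 6 + 0.9·4 = 9.6; r = 8.6 − 9.6 = -1
x=10: ŷ = 6 + 0.9·10 = 15; r = 14 − 15 = -1
x=12: ŷ = 6 + 0.9·12 = 16.8; r = 16.8 − 16.8 = 0
x=16: ŷ = 6 + 0.9·16 = 20.4; r = 20.4 − 20.4 = 0
x=20: ŷ = 6 + 0.9·20 = 24; r = 29 − 24 = 5
x=22: ŷ = 6 + 0.9·22 = 25.8; r = 27.8 − 25.8 = 2
x=26: ŷ = 6 + 0.9·26 = 29.4; r = 24.4 − 29.4 = -5
SSE = 1 + 1 + 0 + 0 + 25 + 4 + 25 = 56
s = √(56/5) = √11.2 ≈ 3.347

s = 3.347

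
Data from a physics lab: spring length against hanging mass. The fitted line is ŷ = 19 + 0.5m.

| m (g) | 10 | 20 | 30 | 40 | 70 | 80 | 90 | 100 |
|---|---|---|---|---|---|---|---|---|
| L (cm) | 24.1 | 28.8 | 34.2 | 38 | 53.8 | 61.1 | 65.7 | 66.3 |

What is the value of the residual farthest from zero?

m=10: ŷ = 19 + 0.5·10 = 24; r = 24.1 − 24 = 0.1
m=20: ŷ = 19 + 0.5·20 = 29; r = 28.8 − 29 = -0.2
m=30: ŷ = 19 + 0.5·30 = 34; r = 34.2 − 34 = 0.2
m=40: ŷ = 19 + 0.5·40 = 39; r = 38 − 39 = -1
m=70: ŷ = 19 + 0.5·70 = 54; r = 53.8 − 54 = -0.2
m=80: ŷ = 19 + 0.5·80 = 59; r = 61.1 − 59 = 2.1
m=90: ŷ = 19 + 0.5·90 = 64; r = 65.7 − 64 = 1.7
m=100: ŷ = 19 + 0.5·100 = 69; r = 66.3 − 69 = -2.7
Largest |r| is 2.7 at m = 100, residual -2.7.

r = -2.7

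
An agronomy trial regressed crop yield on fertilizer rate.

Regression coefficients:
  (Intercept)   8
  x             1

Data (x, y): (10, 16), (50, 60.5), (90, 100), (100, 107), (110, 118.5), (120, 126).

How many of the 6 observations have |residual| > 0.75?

x=10: ŷ = 8 + 10 = 18; r = 16 − 18 = -2
x=50: ŷ = 8 + 50 = 58; r = 60.5 − 58 = 2.5
x=90: ŷ = 8 + 90 = 98; r = 100 − 98 = 2
x=100: ŷ = 8 + 100 = 108; r = 107 − 108 = -1
x=110: ŷ = 8 + 110 = 118; r = 118.5 − 118 = 0.5
x=120: ŷ = 8 + 120 = 128; r = 126 − 128 = -2
|r| > 0.75: x=10 (|r|=2), x=50 (|r|=2.5), x=90 (|r|=2), x=100 (|r|=1), x=120 (|r|=2) → 5

5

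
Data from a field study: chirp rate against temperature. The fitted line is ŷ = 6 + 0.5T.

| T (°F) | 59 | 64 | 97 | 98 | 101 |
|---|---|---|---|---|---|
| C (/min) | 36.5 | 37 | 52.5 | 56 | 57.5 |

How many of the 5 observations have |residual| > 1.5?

T=59: ŷ = 6 + 0.5·59 = 35.5; e = 36.5 − 35.5 = 1
T=64: ŷ = 6 + 0.5·64 = 38; e = 37 − 38 = -1
T=97: ŷ = 6 + 0.5·97 = 54.5; e = 52.5 − 54.5 = -2
T=98: ŷ = 6 + 0.5·98 = 55; e = 56 − 55 = 1
T=101: ŷ = 6 + 0.5·101 = 56.5; e = 57.5 − 56.5 = 1
|e| > 1.5: T=97 (|e|=2) → 1

1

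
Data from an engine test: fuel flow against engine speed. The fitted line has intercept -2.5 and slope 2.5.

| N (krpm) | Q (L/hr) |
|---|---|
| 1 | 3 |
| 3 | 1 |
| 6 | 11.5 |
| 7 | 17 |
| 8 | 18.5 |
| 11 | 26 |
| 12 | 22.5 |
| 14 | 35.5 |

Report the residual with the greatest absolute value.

r = -5

N=1: ŷ = -2.5 + 2.5·1 = 0; r = 3 − 0 = 3
N=3: ŷ = -2.5 + 2.5·3 = 5; r = 1 − 5 = -4
N=6: ŷ = -2.5 + 2.5·6 = 12.5; r = 11.5 − 12.5 = -1
N=7: ŷ = -2.5 + 2.5·7 = 15; r = 17 − 15 = 2
N=8: ŷ = -2.5 + 2.5·8 = 17.5; r = 18.5 − 17.5 = 1
N=11: ŷ = -2.5 + 2.5·11 = 25; r = 26 − 25 = 1
N=12: ŷ = -2.5 + 2.5·12 = 27.5; r = 22.5 − 27.5 = -5
N=14: ŷ = -2.5 + 2.5·14 = 32.5; r = 35.5 − 32.5 = 3
Largest |r| is 5 at N = 12, residual -5.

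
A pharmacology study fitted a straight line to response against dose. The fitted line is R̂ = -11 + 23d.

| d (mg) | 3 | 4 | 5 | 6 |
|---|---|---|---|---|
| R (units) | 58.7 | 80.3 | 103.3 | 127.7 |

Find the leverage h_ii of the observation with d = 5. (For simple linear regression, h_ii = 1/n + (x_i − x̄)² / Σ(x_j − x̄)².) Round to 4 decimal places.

h = 0.3000

d̄ = (3 + 4 + 5 + 6)/4 = 4.5
Σ(d − d̄)² = 2.25 + 0.25 + 0.25 + 2.25 = 5
h = 1/4 + (0.5)²/5 = 0.25 + 0.05 = 0.3000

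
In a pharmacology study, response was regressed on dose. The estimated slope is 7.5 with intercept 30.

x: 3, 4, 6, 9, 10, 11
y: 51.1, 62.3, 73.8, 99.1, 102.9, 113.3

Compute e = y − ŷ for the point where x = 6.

e = -1.2

ŷ = 30 + 7.5·6 = 75
e = 73.8 − 75 = -1.2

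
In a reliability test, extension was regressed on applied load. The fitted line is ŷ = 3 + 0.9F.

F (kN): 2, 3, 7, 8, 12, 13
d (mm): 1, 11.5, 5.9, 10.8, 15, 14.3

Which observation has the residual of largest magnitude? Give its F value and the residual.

F=2: ŷ = 3 + 0.9·2 = 4.8; e = 1 − 4.8 = -3.8
F=3: ŷ = 3 + 0.9·3 = 5.7; e = 11.5 − 5.7 = 5.8
F=7: ŷ = 3 + 0.9·7 = 9.3; e = 5.9 − 9.3 = -3.4
F=8: ŷ = 3 + 0.9·8 = 10.2; e = 10.8 − 10.2 = 0.6
F=12: ŷ = 3 + 0.9·12 = 13.8; e = 15 − 13.8 = 1.2
F=13: ŷ = 3 + 0.9·13 = 14.7; e = 14.3 − 14.7 = -0.4
Largest |e| is 5.8 at F = 3, residual 5.8.

F = 3, e = 5.8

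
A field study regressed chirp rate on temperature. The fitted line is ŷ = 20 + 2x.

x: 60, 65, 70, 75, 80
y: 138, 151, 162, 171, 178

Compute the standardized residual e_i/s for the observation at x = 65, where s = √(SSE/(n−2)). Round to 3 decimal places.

0.463

x=60: ŷ = 20 + 2·60 = 140; e = 138 − 140 = -2
x=65: ŷ = 20 + 2·65 = 150; e = 151 − 150 = 1
x=70: ŷ = 20 + 2·70 = 160; e = 162 − 160 = 2
x=75: ŷ = 20 + 2·75 = 170; e = 171 − 170 = 1
x=80: ŷ = 20 + 2·80 = 180; e = 178 − 180 = -2
SSE = 4 + 1 + 4 + 1 + 4 = 14
s = √(14/3) = 2.16025
e/s = 1 / 2.16025 = 0.463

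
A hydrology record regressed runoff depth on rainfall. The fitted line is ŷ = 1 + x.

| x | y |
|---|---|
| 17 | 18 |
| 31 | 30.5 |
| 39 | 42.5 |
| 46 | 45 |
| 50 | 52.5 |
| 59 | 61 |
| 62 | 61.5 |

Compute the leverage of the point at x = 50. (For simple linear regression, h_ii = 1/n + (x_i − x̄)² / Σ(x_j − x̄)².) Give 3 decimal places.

h = 0.171

x̄ = (17 + 31 + 39 + 46 + 50 + 59 + 62)/7 = 43.4286
Σ(x − x̄)² = 698.469 + 154.469 + 19.6122 + 6.61224 + 43.1837 + 242.469 + 344.898 = 1509.71
h = 1/7 + (6.57143)²/1509.71 = 0.142857 + 0.0286039 = 0.171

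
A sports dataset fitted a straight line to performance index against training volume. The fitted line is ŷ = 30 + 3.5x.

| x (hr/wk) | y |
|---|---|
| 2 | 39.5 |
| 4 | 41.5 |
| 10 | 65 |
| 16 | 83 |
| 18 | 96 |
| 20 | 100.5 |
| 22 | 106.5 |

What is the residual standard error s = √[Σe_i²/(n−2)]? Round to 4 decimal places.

s = 2.4900

x=2: ŷ = 30 + 3.5·2 = 37; e = 39.5 − 37 = 2.5
x=4: ŷ = 30 + 3.5·4 = 44; e = 41.5 − 44 = -2.5
x=10: ŷ = 30 + 3.5·10 = 65; e = 65 − 65 = 0
x=16: ŷ = 30 + 3.5·16 = 86; e = 83 − 86 = -3
x=18: ŷ = 30 + 3.5·18 = 93; e = 96 − 93 = 3
x=20: ŷ = 30 + 3.5·20 = 100; e = 100.5 − 100 = 0.5
x=22: ŷ = 30 + 3.5·22 = 107; e = 106.5 − 107 = -0.5
SSE = 6.25 + 6.25 + 0 + 9 + 9 + 0.25 + 0.25 = 31
s = √(31/5) = √6.2 ≈ 2.4900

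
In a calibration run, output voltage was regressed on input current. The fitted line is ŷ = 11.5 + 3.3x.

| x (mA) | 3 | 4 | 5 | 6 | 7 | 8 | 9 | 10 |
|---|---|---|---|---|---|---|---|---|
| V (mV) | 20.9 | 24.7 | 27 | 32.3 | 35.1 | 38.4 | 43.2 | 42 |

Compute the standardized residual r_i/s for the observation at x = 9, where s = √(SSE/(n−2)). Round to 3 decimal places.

1.359

x=3: ŷ = 11.5 + 3.3·3 = 21.4; r = 20.9 − 21.4 = -0.5
x=4: ŷ = 11.5 + 3.3·4 = 24.7; r = 24.7 − 24.7 = 0
x=5: ŷ = 11.5 + 3.3·5 = 28; r = 27 − 28 = -1
x=6: ŷ = 11.5 + 3.3·6 = 31.3; r = 32.3 − 31.3 = 1
x=7: ŷ = 11.5 + 3.3·7 = 34.6; r = 35.1 − 34.6 = 0.5
x=8: ŷ = 11.5 + 3.3·8 = 37.9; r = 38.4 − 37.9 = 0.5
x=9: ŷ = 11.5 + 3.3·9 = 41.2; r = 43.2 − 41.2 = 2
x=10: ŷ = 11.5 + 3.3·10 = 44.5; r = 42 − 44.5 = -2.5
SSE = 0.25 + 0 + 1 + 1 + 0.25 + 0.25 + 4 + 6.25 = 13
s = √(13/6) = 1.47196
r/s = 2 / 1.47196 = 1.359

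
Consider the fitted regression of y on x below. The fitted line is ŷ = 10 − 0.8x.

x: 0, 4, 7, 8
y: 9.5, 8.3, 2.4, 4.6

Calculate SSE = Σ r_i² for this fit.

x=0: ŷ = 10 − 0.8·0 = 10; r = 9.5 − 10 = -0.5
x=4: ŷ = 10 − 0.8·4 = 6.8; r = 8.3 − 6.8 = 1.5
x=7: ŷ = 10 − 0.8·7 = 4.4; r = 2.4 − 4.4 = -2
x=8: ŷ = 10 − 0.8·8 = 3.6; r = 4.6 − 3.6 = 1
SSE = 0.25 + 2.25 + 4 + 1 = 7.5

SSE = 7.5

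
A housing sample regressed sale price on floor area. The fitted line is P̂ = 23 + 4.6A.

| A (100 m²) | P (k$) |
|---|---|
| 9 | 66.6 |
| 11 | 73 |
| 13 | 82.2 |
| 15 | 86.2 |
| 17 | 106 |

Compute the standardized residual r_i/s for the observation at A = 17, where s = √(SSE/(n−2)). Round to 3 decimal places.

1.054

A=9: P̂ = 23 + 4.6·9 = 64.4; r = 66.6 − 64.4 = 2.2
A=11: P̂ = 23 + 4.6·11 = 73.6; r = 73 − 73.6 = -0.6
A=13: P̂ = 23 + 4.6·13 = 82.8; r = 82.2 − 82.8 = -0.6
A=15: P̂ = 23 + 4.6·15 = 92; r = 86.2 − 92 = -5.8
A=17: P̂ = 23 + 4.6·17 = 101.2; r = 106 − 101.2 = 4.8
SSE = 4.84 + 0.36 + 0.36 + 33.64 + 23.04 = 62.24
s = √(62.24/3) = 4.55485
r/s = 4.8 / 4.55485 = 1.054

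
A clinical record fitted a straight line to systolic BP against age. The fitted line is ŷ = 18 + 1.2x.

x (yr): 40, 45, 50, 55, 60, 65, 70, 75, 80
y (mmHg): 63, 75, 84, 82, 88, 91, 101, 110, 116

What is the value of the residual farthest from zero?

r = 6

x=40: ŷ = 18 + 1.2·40 = 66; r = 63 − 66 = -3
x=45: ŷ = 18 + 1.2·45 = 72; r = 75 − 72 = 3
x=50: ŷ = 18 + 1.2·50 = 78; r = 84 − 78 = 6
x=55: ŷ = 18 + 1.2·55 = 84; r = 82 − 84 = -2
x=60: ŷ = 18 + 1.2·60 = 90; r = 88 − 90 = -2
x=65: ŷ = 18 + 1.2·65 = 96; r = 91 − 96 = -5
x=70: ŷ = 18 + 1.2·70 = 102; r = 101 − 102 = -1
x=75: ŷ = 18 + 1.2·75 = 108; r = 110 − 108 = 2
x=80: ŷ = 18 + 1.2·80 = 114; r = 116 − 114 = 2
Largest |r| is 6 at x = 50, residual 6.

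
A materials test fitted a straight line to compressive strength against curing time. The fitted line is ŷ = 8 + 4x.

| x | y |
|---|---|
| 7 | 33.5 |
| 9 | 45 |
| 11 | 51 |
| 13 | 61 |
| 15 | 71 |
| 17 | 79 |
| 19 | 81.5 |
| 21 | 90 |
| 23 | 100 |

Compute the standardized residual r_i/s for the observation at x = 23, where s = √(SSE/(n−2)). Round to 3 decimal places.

x=7: ŷ = 8 + 4·7 = 36; r = 33.5 − 36 = -2.5
x=9: ŷ = 8 + 4·9 = 44; r = 45 − 44 = 1
x=11: ŷ = 8 + 4·11 = 52; r = 51 − 52 = -1
x=13: ŷ = 8 + 4·13 = 60; r = 61 − 60 = 1
x=15: ŷ = 8 + 4·15 = 68; r = 71 − 68 = 3
x=17: ŷ = 8 + 4·17 = 76; r = 79 − 76 = 3
x=19: ŷ = 8 + 4·19 = 84; r = 81.5 − 84 = -2.5
x=21: ŷ = 8 + 4·21 = 92; r = 90 − 92 = -2
x=23: ŷ = 8 + 4·23 = 100; r = 100 − 100 = 0
SSE = 6.25 + 1 + 1 + 1 + 9 + 9 + 6.25 + 4 + 0 = 37.5
s = √(37.5/7) = 2.31455
r/s = 0 / 2.31455 = 0.000

0.000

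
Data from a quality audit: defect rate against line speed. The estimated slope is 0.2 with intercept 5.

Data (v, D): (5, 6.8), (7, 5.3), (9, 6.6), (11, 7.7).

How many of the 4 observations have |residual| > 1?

v=5: D̂ = 5 + 0.2·5 = 6; r = 6.8 − 6 = 0.8
v=7: D̂ = 5 + 0.2·7 = 6.4; r = 5.3 − 6.4 = -1.1
v=9: D̂ = 5 + 0.2·9 = 6.8; r = 6.6 − 6.8 = -0.2
v=11: D̂ = 5 + 0.2·11 = 7.2; r = 7.7 − 7.2 = 0.5
|r| > 1: v=7 (|r|=1.1) → 1

1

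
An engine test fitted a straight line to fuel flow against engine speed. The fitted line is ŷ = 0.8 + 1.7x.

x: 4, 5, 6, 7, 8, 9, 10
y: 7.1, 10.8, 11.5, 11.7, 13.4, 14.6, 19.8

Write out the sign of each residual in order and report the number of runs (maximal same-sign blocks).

4 runs

x=4: ŷ = 0.8 + 1.7·4 = 7.6; r = 7.1 − 7.6 = -0.5
x=5: ŷ = 0.8 + 1.7·5 = 9.3; r = 10.8 − 9.3 = 1.5
x=6: ŷ = 0.8 + 1.7·6 = 11; r = 11.5 − 11 = 0.5
x=7: ŷ = 0.8 + 1.7·7 = 12.7; r = 11.7 − 12.7 = -1
x=8: ŷ = 0.8 + 1.7·8 = 14.4; r = 13.4 − 14.4 = -1
x=9: ŷ = 0.8 + 1.7·9 = 16.1; r = 14.6 − 16.1 = -1.5
x=10: ŷ = 0.8 + 1.7·10 = 17.8; r = 19.8 − 17.8 = 2
Signs: − + + − − − +
Runs: −×1, +×2, −×3, +×1 → 4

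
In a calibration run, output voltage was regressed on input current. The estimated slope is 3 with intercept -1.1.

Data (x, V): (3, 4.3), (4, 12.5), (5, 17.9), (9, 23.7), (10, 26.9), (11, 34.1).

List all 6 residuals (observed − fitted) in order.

x=3: V̂ = -1.1 + 3·3 = 7.9; e = 4.3 − 7.9 = -3.6
x=4: V̂ = -1.1 + 3·4 = 10.9; e = 12.5 − 10.9 = 1.6
x=5: V̂ = -1.1 + 3·5 = 13.9; e = 17.9 − 13.9 = 4
x=9: V̂ = -1.1 + 3·9 = 25.9; e = 23.7 − 25.9 = -2.2
x=10: V̂ = -1.1 + 3·10 = 28.9; e = 26.9 − 28.9 = -2
x=11: V̂ = -1.1 + 3·11 = 31.9; e = 34.1 − 31.9 = 2.2

-3.6, 1.6, 4, -2.2, -2, 2.2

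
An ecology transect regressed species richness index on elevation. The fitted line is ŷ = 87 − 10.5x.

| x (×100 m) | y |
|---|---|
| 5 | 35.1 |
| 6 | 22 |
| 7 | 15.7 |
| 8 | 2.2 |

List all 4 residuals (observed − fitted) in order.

x=5: ŷ = 87 − 10.5·5 = 34.5; e = 35.1 − 34.5 = 0.6
x=6: ŷ = 87 − 10.5·6 = 24; e = 22 − 24 = -2
x=7: ŷ = 87 − 10.5·7 = 13.5; e = 15.7 − 13.5 = 2.2
x=8: ŷ = 87 − 10.5·8 = 3; e = 2.2 − 3 = -0.8

0.6, -2, 2.2, -0.8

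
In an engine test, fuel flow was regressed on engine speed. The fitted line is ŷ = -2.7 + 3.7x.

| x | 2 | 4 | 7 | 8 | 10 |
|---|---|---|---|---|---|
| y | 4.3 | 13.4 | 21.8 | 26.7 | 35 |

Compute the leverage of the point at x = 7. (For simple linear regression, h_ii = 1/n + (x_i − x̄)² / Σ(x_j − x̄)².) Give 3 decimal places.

x̄ = (2 + 4 + 7 + 8 + 10)/5 = 6.2
Σ(x − x̄)² = 17.64 + 4.84 + 0.64 + 3.24 + 14.44 = 40.8
h = 1/5 + (0.8)²/40.8 = 0.2 + 0.0156863 = 0.216

h = 0.216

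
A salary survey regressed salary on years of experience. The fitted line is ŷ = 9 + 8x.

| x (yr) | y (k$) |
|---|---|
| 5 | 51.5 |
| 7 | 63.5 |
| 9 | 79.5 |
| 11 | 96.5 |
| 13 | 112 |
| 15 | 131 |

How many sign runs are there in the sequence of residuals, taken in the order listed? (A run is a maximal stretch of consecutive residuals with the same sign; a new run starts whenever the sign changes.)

x=5: ŷ = 9 + 8·5 = 49; r = 51.5 − 49 = 2.5
x=7: ŷ = 9 + 8·7 = 65; r = 63.5 − 65 = -1.5
x=9: ŷ = 9 + 8·9 = 81; r = 79.5 − 81 = -1.5
x=11: ŷ = 9 + 8·11 = 97; r = 96.5 − 97 = -0.5
x=13: ŷ = 9 + 8·13 = 113; r = 112 − 113 = -1
x=15: ŷ = 9 + 8·15 = 129; r = 131 − 129 = 2
Signs: + − − − − +
Runs: +×1, −×4, +×1 → 3

3 runs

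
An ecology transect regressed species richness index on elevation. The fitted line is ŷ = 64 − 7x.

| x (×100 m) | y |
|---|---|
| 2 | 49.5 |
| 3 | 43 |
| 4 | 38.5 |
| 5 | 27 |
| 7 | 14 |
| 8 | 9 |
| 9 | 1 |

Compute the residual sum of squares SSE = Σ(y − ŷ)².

x=2: ŷ = 64 − 7·2 = 50; r = 49.5 − 50 = -0.5
x=3: ŷ = 64 − 7·3 = 43; r = 43 − 43 = 0
x=4: ŷ = 64 − 7·4 = 36; r = 38.5 − 36 = 2.5
x=5: ŷ = 64 − 7·5 = 29; r = 27 − 29 = -2
x=7: ŷ = 64 − 7·7 = 15; r = 14 − 15 = -1
x=8: ŷ = 64 − 7·8 = 8; r = 9 − 8 = 1
x=9: ŷ = 64 − 7·9 = 1; r = 1 − 1 = 0
SSE = 0.25 + 0 + 6.25 + 4 + 1 + 1 + 0 = 12.5

SSE = 12.5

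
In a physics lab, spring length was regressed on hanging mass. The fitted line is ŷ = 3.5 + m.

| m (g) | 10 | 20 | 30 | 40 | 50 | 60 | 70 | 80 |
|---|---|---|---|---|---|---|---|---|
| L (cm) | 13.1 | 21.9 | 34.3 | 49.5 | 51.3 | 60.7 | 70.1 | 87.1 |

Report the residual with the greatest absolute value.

e = 6

m=10: ŷ = 3.5 + 10 = 13.5; e = 13.1 − 13.5 = -0.4
m=20: ŷ = 3.5 + 20 = 23.5; e = 21.9 − 23.5 = -1.6
m=30: ŷ = 3.5 + 30 = 33.5; e = 34.3 − 33.5 = 0.8
m=40: ŷ = 3.5 + 40 = 43.5; e = 49.5 − 43.5 = 6
m=50: ŷ = 3.5 + 50 = 53.5; e = 51.3 − 53.5 = -2.2
m=60: ŷ = 3.5 + 60 = 63.5; e = 60.7 − 63.5 = -2.8
m=70: ŷ = 3.5 + 70 = 73.5; e = 70.1 − 73.5 = -3.4
m=80: ŷ = 3.5 + 80 = 83.5; e = 87.1 − 83.5 = 3.6
Largest |e| is 6 at m = 40, residual 6.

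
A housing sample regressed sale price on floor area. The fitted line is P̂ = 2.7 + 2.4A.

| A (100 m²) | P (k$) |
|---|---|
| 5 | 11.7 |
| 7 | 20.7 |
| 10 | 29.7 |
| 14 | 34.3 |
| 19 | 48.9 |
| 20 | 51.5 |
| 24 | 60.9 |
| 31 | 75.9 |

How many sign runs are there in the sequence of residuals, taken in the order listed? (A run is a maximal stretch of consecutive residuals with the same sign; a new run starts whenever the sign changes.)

A=5: P̂ = 2.7 + 2.4·5 = 14.7; r = 11.7 − 14.7 = -3
A=7: P̂ = 2.7 + 2.4·7 = 19.5; r = 20.7 − 19.5 = 1.2
A=10: P̂ = 2.7 + 2.4·10 = 26.7; r = 29.7 − 26.7 = 3
A=14: P̂ = 2.7 + 2.4·14 = 36.3; r = 34.3 − 36.3 = -2
A=19: P̂ = 2.7 + 2.4·19 = 48.3; r = 48.9 − 48.3 = 0.6
A=20: P̂ = 2.7 + 2.4·20 = 50.7; r = 51.5 − 50.7 = 0.8
A=24: P̂ = 2.7 + 2.4·24 = 60.3; r = 60.9 − 60.3 = 0.6
A=31: P̂ = 2.7 + 2.4·31 = 77.1; r = 75.9 − 77.1 = -1.2
Signs: − + + − + + + −
Runs: −×1, +×2, −×1, +×3, −×1 → 5

5 runs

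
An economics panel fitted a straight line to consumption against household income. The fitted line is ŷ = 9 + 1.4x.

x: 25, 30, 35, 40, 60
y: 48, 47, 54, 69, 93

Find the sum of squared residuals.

SSE = 64

x=25: ŷ = 9 + 1.4·25 = 44; e = 48 − 44 = 4
x=30: ŷ = 9 + 1.4·30 = 51; e = 47 − 51 = -4
x=35: ŷ = 9 + 1.4·35 = 58; e = 54 − 58 = -4
x=40: ŷ = 9 + 1.4·40 = 65; e = 69 − 65 = 4
x=60: ŷ = 9 + 1.4·60 = 93; e = 93 − 93 = 0
SSE = 16 + 16 + 16 + 16 + 0 = 64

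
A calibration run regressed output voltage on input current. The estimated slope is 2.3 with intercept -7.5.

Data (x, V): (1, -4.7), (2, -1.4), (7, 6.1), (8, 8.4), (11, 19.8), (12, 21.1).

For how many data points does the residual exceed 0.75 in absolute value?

5

x=1: V̂ = -7.5 + 2.3·1 = -5.2; e = -4.7 − (-5.2) = 0.5
x=2: V̂ = -7.5 + 2.3·2 = -2.9; e = -1.4 − (-2.9) = 1.5
x=7: V̂ = -7.5 + 2.3·7 = 8.6; e = 6.1 − 8.6 = -2.5
x=8: V̂ = -7.5 + 2.3·8 = 10.9; e = 8.4 − 10.9 = -2.5
x=11: V̂ = -7.5 + 2.3·11 = 17.8; e = 19.8 − 17.8 = 2
x=12: V̂ = -7.5 + 2.3·12 = 20.1; e = 21.1 − 20.1 = 1
|e| > 0.75: x=2 (|e|=1.5), x=7 (|e|=2.5), x=8 (|e|=2.5), x=11 (|e|=2), x=12 (|e|=1) → 5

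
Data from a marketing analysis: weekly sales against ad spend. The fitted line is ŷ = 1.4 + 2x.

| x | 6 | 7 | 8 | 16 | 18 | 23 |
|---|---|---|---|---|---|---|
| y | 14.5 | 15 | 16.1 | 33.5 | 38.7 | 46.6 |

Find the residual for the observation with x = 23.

ŷ = 1.4 + 2·23 = 47.4
r = 46.6 − 47.4 = -0.8

r = -0.8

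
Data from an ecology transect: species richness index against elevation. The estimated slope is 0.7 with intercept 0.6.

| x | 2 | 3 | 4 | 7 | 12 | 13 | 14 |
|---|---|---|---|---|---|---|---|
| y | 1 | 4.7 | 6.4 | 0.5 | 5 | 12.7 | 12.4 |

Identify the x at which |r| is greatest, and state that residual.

x=2: ŷ = 0.6 + 0.7·2 = 2; r = 1 − 2 = -1
x=3: ŷ = 0.6 + 0.7·3 = 2.7; r = 4.7 − 2.7 = 2
x=4: ŷ = 0.6 + 0.7·4 = 3.4; r = 6.4 − 3.4 = 3
x=7: ŷ = 0.6 + 0.7·7 = 5.5; r = 0.5 − 5.5 = -5
x=12: ŷ = 0.6 + 0.7·12 = 9; r = 5 − 9 = -4
x=13: ŷ = 0.6 + 0.7·13 = 9.7; r = 12.7 − 9.7 = 3
x=14: ŷ = 0.6 + 0.7·14 = 10.4; r = 12.4 − 10.4 = 2
Largest |r| is 5 at x = 7, residual -5.

x = 7, r = -5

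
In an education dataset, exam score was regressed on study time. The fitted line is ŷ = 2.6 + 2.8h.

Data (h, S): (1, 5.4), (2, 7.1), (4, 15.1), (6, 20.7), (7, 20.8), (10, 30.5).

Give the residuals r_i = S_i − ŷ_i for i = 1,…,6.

0, -1.1, 1.3, 1.3, -1.4, -0.1

h=1: ŷ = 2.6 + 2.8·1 = 5.4; r = 5.4 − 5.4 = 0
h=2: ŷ = 2.6 + 2.8·2 = 8.2; r = 7.1 − 8.2 = -1.1
h=4: ŷ = 2.6 + 2.8·4 = 13.8; r = 15.1 − 13.8 = 1.3
h=6: ŷ = 2.6 + 2.8·6 = 19.4; r = 20.7 − 19.4 = 1.3
h=7: ŷ = 2.6 + 2.8·7 = 22.2; r = 20.8 − 22.2 = -1.4
h=10: ŷ = 2.6 + 2.8·10 = 30.6; r = 30.5 − 30.6 = -0.1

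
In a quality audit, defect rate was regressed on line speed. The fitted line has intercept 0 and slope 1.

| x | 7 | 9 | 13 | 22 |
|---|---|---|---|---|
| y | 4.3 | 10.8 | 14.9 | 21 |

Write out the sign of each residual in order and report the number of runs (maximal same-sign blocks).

x=7: ŷ = 7 = 7; e = 4.3 − 7 = -2.7
x=9: ŷ = 9 = 9; e = 10.8 − 9 = 1.8
x=13: ŷ = 13 = 13; e = 14.9 − 13 = 1.9
x=22: ŷ = 22 = 22; e = 21 − 22 = -1
Signs: − + + −
Runs: −×1, +×2, −×1 → 3

3 runs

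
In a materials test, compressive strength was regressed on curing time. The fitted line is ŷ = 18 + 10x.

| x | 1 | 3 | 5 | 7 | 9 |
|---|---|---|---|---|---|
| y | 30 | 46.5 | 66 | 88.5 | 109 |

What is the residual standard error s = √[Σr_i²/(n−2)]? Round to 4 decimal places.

s = 1.9579

x=1: ŷ = 18 + 10·1 = 28; r = 30 − 28 = 2
x=3: ŷ = 18 + 10·3 = 48; r = 46.5 − 48 = -1.5
x=5: ŷ = 18 + 10·5 = 68; r = 66 − 68 = -2
x=7: ŷ = 18 + 10·7 = 88; r = 88.5 − 88 = 0.5
x=9: ŷ = 18 + 10·9 = 108; r = 109 − 108 = 1
SSE = 4 + 2.25 + 4 + 0.25 + 1 = 11.5
s = √(11.5/3) = √3.83333 ≈ 1.9579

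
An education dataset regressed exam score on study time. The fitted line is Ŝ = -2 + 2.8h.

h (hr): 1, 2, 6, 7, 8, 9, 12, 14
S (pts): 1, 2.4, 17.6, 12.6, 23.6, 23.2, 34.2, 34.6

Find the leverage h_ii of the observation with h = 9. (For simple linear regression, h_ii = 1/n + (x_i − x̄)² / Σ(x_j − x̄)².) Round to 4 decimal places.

h̄ = (1 + 2 + 6 + 7 + 8 + 9 + 12 + 14)/8 = 7.375
Σ(h − h̄)² = 40.6406 + 28.8906 + 1.89062 + 0.140625 + 0.390625 + 2.64062 + 21.3906 + 43.8906 = 139.875
h = 1/8 + (1.625)²/139.875 = 0.125 + 0.0188785 = 0.1439

h = 0.1439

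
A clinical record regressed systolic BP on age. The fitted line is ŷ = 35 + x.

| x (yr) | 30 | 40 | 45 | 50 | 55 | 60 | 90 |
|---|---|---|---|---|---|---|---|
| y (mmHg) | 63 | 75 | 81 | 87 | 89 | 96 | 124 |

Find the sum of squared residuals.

SSE = 12

x=30: ŷ = 35 + 30 = 65; r = 63 − 65 = -2
x=40: ŷ = 35 + 40 = 75; r = 75 − 75 = 0
x=45: ŷ = 35 + 45 = 80; r = 81 − 80 = 1
x=50: ŷ = 35 + 50 = 85; r = 87 − 85 = 2
x=55: ŷ = 35 + 55 = 90; r = 89 − 90 = -1
x=60: ŷ = 35 + 60 = 95; r = 96 − 95 = 1
x=90: ŷ = 35 + 90 = 125; r = 124 − 125 = -1
SSE = 4 + 0 + 1 + 4 + 1 + 1 + 1 = 12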